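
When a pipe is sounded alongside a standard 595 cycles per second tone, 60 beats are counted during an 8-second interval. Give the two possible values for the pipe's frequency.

Beat frequency = 60/8 = 7.5 Hz.
|f − 595| = 7.5, so f = 595 ± 7.5.

587.5 Hz or 602.5 Hz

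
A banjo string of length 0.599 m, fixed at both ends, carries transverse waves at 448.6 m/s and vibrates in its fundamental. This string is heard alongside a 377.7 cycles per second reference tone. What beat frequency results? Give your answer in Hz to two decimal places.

3.24 Hz

For a string fixed at both ends, f_n = n·v/(2L) = 1·448.6/(2·0.599) = 374.4574 Hz.
f_beat = |374.4574 − 377.7| = 3.24 Hz.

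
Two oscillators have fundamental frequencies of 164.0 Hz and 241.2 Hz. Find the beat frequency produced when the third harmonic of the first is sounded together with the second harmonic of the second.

9.6 Hz

Third harmonic of the first: 3·164.0 = 492.0 Hz.
Second harmonic of the second: 2·241.2 = 482.4 Hz.
f_beat = |492.0 − 482.4| = 9.6 Hz.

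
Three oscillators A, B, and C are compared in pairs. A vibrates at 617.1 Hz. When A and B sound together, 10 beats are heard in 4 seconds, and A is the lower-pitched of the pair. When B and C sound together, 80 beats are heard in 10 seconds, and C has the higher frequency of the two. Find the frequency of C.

A–B: Beat frequency = 10/4 = 2.5 Hz.
B is above A, so f_B = 617.1 + 2.5 = 619.6 Hz.
B–C: Beat frequency = 80/10 = 8 Hz.
C is above B, so f_C = 619.6 + 8 = 627.6 Hz.

627.6 Hz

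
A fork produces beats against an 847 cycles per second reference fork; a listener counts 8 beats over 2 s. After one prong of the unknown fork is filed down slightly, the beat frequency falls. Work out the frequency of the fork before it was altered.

843 Hz

Beat frequency = 8/2 = 4 Hz.
|f − 847| = 4, so the fork was at either 843 Hz or 851 Hz.
Filing a prong removes mass and raises the fork's frequency; the adjustment raises the fork's frequency.
The beat rate fell, so the adjustment moved the fork toward 847 Hz — it must have started below the reference.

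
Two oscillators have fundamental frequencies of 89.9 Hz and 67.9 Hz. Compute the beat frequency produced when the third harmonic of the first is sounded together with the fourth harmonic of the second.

Third harmonic of the first: 3·89.9 = 269.7 Hz.
Fourth harmonic of the second: 4·67.9 = 271.6 Hz.
f_beat = |269.7 − 271.6| = 1.9 Hz.

1.9 Hz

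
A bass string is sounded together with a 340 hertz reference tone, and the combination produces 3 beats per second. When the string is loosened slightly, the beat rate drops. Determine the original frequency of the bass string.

343 Hz

|f − 340| = 3, so the bass string was at either 337 Hz or 343 Hz.
Reducing tension lowers a string's frequency; the adjustment lowers the bass string's frequency.
The beat rate fell, so the adjustment moved the bass string toward 340 Hz — it must have started above the reference.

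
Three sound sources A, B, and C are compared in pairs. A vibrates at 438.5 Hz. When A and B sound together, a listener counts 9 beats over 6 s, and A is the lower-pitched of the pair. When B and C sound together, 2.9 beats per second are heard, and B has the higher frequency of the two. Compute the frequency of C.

A–B: Beat frequency = 9/6 = 1.5 Hz.
B is above A, so f_B = 438.5 + 1.5 = 440 Hz.
C is below B, so f_C = 440 − 2.9 = 437.1 Hz.

437.1 Hz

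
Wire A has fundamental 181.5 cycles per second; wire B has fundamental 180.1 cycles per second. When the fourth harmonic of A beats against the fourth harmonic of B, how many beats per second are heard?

5.6 Hz

Fourth harmonic of the first: 4·181.5 = 726.0 Hz.
Fourth harmonic of the second: 4·180.1 = 720.4 Hz.
f_beat = |726.0 − 720.4| = 5.6 Hz.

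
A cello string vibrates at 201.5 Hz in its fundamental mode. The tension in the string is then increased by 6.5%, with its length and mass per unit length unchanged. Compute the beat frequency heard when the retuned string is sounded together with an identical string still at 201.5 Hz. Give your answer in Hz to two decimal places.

For a string, f ∝ √T, so the new frequency is 201.5·√1.065 = 207.9457 Hz.
f_beat = |207.9457 − 201.5| = 6.45 Hz.

6.45 Hz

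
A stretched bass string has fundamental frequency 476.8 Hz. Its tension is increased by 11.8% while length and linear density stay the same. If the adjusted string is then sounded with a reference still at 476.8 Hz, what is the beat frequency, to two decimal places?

For a string, f ∝ √T, so the new frequency is 476.8·√1.118 = 504.1470 Hz.
f_beat = |504.1470 − 476.8| = 27.35 Hz.

27.35 Hz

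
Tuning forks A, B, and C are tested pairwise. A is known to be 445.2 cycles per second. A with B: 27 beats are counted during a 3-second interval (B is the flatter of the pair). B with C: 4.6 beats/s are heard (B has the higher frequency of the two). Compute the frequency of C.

A–B: Beat frequency = 27/3 = 9 Hz.
B is below A, so f_B = 445.2 − 9 = 436.2 Hz.
C is below B, so f_C = 436.2 − 4.6 = 431.6 Hz.

431.6 Hz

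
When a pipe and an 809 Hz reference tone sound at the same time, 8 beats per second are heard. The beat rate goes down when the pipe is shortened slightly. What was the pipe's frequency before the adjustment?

|f − 809| = 8, so the pipe was at either 801 Hz or 817 Hz.
A shorter pipe has a higher fundamental; the adjustment raises the pipe's frequency.
The beat rate fell, so the adjustment moved the pipe toward 809 Hz — it must have started below the reference.

801 Hz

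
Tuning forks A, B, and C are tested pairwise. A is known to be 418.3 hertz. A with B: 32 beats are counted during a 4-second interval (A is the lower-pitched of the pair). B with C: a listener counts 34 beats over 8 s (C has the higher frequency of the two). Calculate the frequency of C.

A–B: Beat frequency = 32/4 = 8 Hz.
B is above A, so f_B = 418.3 + 8 = 426.3 Hz.
B–C: Beat frequency = 34/8 = 4.25 Hz.
C is above B, so f_C = 426.3 + 4.25 = 430.55 Hz.

430.55 Hz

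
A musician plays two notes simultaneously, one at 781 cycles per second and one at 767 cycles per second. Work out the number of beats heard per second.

f_beat = |f₁ − f₂|.
|781 − 767| = 14 Hz.

14 Hz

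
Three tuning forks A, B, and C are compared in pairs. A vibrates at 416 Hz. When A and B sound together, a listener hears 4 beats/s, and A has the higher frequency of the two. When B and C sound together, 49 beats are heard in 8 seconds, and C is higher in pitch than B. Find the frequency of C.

B is below A, so f_B = 416 − 4 = 412 Hz.
B–C: Beat frequency = 49/8 = 6.125 Hz.
C is above B, so f_C = 412 + 6.125 = 418.125 Hz.

418.125 Hz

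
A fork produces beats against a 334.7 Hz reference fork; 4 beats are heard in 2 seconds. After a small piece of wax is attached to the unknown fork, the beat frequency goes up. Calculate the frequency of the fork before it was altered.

Beat frequency = 4/2 = 2 Hz.
|f − 334.7| = 2, so the fork was at either 332.7 Hz or 336.7 Hz.
Loading a fork with wax lowers its frequency; the adjustment lowers the fork's frequency.
The beat rate rose, so the adjustment moved the fork further from 334.7 Hz — it was already below the reference.

332.7 Hz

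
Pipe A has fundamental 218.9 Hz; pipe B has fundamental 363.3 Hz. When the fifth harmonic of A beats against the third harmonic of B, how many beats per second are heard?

4.6 Hz

Fifth harmonic of the first: 5·218.9 = 1094.5 Hz.
Third harmonic of the second: 3·363.3 = 1089.9 Hz.
f_beat = |1094.5 − 1089.9| = 4.6 Hz.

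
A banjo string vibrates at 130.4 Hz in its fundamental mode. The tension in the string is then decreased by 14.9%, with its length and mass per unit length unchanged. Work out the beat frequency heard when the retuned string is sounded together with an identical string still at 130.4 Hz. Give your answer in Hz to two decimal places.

10.11 Hz

For a string, f ∝ √T, so the new frequency is 130.4·√0.851 = 120.2936 Hz.
f_beat = |120.2936 − 130.4| = 10.11 Hz.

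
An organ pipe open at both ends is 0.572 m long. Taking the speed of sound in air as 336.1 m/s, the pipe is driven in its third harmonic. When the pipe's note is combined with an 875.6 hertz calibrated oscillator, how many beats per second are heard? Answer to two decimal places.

5.78 Hz

Open pipe: f_n = n·v/(2L) = 3·336.1/(2·0.572) = 881.3811 Hz.
f_beat = |881.3811 − 875.6| = 5.78 Hz.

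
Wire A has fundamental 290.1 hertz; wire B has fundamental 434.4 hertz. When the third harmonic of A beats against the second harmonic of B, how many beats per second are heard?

Third harmonic of the first: 3·290.1 = 870.3 Hz.
Second harmonic of the second: 2·434.4 = 868.8 Hz.
f_beat = |870.3 − 868.8| = 1.5 Hz.

1.5 Hz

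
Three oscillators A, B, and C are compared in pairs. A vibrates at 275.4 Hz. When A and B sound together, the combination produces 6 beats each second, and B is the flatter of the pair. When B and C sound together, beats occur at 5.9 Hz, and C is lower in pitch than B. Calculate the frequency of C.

263.5 Hz

B is below A, so f_B = 275.4 − 6 = 269.4 Hz.
C is below B, so f_C = 269.4 − 5.9 = 263.5 Hz.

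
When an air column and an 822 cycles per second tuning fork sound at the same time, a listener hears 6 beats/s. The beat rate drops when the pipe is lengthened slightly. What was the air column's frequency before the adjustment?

828 Hz

|f − 822| = 6, so the air column was at either 816 Hz or 828 Hz.
A longer pipe has a lower fundamental; the adjustment lowers the air column's frequency.
The beat rate fell, so the adjustment moved the air column toward 822 Hz — it must have started above the reference.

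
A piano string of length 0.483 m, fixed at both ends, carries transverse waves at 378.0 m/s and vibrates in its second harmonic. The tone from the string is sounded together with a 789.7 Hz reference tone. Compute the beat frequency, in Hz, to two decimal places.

7.09 Hz

For a string fixed at both ends, f_n = n·v/(2L) = 2·378.0/(2·0.483) = 782.6087 Hz.
f_beat = |782.6087 − 789.7| = 7.09 Hz.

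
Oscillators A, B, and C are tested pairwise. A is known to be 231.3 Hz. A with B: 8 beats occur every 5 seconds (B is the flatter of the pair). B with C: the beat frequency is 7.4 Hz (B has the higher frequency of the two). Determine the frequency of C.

A–B: Beat frequency = 8/5 = 1.6 Hz.
B is below A, so f_B = 231.3 − 1.6 = 229.7 Hz.
C is below B, so f_C = 229.7 − 7.4 = 222.3 Hz.

222.3 Hz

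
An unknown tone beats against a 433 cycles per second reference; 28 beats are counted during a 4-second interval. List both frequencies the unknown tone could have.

Beat frequency = 28/4 = 7 Hz.
|f − 433| = 7, so f = 433 ± 7.

426 Hz or 440 Hz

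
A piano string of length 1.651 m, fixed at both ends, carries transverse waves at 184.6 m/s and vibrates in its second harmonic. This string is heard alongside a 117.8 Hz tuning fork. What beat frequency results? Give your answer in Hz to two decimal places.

For a string fixed at both ends, f_n = n·v/(2L) = 2·184.6/(2·1.651) = 111.8110 Hz.
f_beat = |111.8110 − 117.8| = 5.99 Hz.

5.99 Hz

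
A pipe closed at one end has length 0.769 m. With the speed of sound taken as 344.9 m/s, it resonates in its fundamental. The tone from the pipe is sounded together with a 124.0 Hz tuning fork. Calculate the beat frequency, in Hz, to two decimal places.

Closed pipe (odd harmonics): f_n = n·v/(4L) = 1·344.9/(4·0.769) = 112.1261 Hz.
f_beat = |112.1261 − 124.0| = 11.87 Hz.

11.87 Hz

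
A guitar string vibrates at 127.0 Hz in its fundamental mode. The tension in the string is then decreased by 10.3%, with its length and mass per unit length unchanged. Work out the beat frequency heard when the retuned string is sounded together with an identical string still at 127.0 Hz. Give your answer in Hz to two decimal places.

For a string, f ∝ √T, so the new frequency is 127.0·√0.897 = 120.2818 Hz.
f_beat = |120.2818 − 127.0| = 6.72 Hz.

6.72 Hz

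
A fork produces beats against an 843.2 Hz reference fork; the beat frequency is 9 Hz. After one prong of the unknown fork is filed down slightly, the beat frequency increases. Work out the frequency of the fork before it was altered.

852.2 Hz

|f − 843.2| = 9, so the fork was at either 834.2 Hz or 852.2 Hz.
Filing a prong removes mass and raises the fork's frequency; the adjustment raises the fork's frequency.
The beat rate rose, so the adjustment moved the fork further from 843.2 Hz — it was already above the reference.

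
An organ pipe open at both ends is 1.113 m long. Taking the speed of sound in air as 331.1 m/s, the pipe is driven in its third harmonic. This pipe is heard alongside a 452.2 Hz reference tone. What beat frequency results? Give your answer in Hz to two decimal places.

5.97 Hz

Open pipe: f_n = n·v/(2L) = 3·331.1/(2·1.113) = 446.2264 Hz.
f_beat = |446.2264 − 452.2| = 5.97 Hz.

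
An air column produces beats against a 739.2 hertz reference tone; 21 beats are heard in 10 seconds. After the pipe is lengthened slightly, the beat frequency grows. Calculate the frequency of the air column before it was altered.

737.1 Hz

Beat frequency = 21/10 = 2.1 Hz.
|f − 739.2| = 2.1, so the air column was at either 737.1 Hz or 741.3 Hz.
A longer pipe has a lower fundamental; the adjustment lowers the air column's frequency.
The beat rate rose, so the adjustment moved the air column further from 739.2 Hz — it was already below the reference.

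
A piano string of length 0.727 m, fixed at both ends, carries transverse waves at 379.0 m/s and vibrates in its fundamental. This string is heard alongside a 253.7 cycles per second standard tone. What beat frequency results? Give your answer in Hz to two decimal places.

6.96 Hz

For a string fixed at both ends, f_n = n·v/(2L) = 1·379.0/(2·0.727) = 260.6602 Hz.
f_beat = |260.6602 − 253.7| = 6.96 Hz.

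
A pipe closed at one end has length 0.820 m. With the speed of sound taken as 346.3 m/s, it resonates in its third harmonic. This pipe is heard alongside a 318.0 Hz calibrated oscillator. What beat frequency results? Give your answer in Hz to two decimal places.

Closed pipe (odd harmonics): f_n = n·v/(4L) = 3·346.3/(4·0.820) = 316.7378 Hz.
f_beat = |316.7378 − 318.0| = 1.26 Hz.

1.26 Hz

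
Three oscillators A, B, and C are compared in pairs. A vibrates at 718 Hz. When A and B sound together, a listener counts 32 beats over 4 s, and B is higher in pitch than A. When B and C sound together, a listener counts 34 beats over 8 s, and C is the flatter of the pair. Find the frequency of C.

721.75 Hz

A–B: Beat frequency = 32/4 = 8 Hz.
B is above A, so f_B = 718 + 8 = 726 Hz.
B–C: Beat frequency = 34/8 = 4.25 Hz.
C is below B, so f_C = 726 − 4.25 = 721.75 Hz.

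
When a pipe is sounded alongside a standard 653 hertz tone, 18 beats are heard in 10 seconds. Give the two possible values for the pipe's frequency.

651.2 Hz or 654.8 Hz

Beat frequency = 18/10 = 1.8 Hz.
|f − 653| = 1.8, so f = 653 ± 1.8.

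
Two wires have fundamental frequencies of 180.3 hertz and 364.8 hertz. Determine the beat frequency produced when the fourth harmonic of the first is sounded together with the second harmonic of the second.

8.4 Hz

Fourth harmonic of the first: 4·180.3 = 721.2 Hz.
Second harmonic of the second: 2·364.8 = 729.6 Hz.
f_beat = |721.2 − 729.6| = 8.4 Hz.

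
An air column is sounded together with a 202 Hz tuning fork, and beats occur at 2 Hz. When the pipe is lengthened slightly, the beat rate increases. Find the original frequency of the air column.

|f − 202| = 2, so the air column was at either 200 Hz or 204 Hz.
A longer pipe has a lower fundamental; the adjustment lowers the air column's frequency.
The beat rate rose, so the adjustment moved the air column further from 202 Hz — it was already below the reference.

200 Hz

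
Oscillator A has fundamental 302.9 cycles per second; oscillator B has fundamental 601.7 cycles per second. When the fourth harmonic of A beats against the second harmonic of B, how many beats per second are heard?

8.2 Hz

Fourth harmonic of the first: 4·302.9 = 1211.6 Hz.
Second harmonic of the second: 2·601.7 = 1203.4 Hz.
f_beat = |1211.6 − 1203.4| = 8.2 Hz.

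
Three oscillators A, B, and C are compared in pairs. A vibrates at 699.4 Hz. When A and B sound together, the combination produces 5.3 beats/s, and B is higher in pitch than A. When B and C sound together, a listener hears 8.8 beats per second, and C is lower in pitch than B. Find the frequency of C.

B is above A, so f_B = 699.4 + 5.3 = 704.7 Hz.
C is below B, so f_C = 704.7 − 8.8 = 695.9 Hz.

695.9 Hz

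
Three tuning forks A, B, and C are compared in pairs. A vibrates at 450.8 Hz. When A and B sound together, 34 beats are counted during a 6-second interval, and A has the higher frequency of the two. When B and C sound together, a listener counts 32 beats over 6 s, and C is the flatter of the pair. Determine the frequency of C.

A–B: Beat frequency = 34/6 = 5.6667 Hz.
B is below A, so f_B = 450.8 − 5.6667 = 445.1333 Hz.
B–C: Beat frequency = 32/6 = 5.3333 Hz.
C is below B, so f_C = 445.1333 − 5.3333 = 439.8 Hz.

439.8 Hz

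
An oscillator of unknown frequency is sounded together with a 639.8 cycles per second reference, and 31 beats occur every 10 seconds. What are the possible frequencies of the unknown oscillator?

Beat frequency = 31/10 = 3.1 Hz.
|f − 639.8| = 3.1, so f = 639.8 ± 3.1.

636.7 Hz or 642.9 Hz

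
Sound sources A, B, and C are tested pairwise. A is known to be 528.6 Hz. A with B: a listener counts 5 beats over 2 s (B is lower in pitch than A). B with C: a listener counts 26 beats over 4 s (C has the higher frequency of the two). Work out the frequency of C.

A–B: Beat frequency = 5/2 = 2.5 Hz.
B is below A, so f_B = 528.6 − 2.5 = 526.1 Hz.
B–C: Beat frequency = 26/4 = 6.5 Hz.
C is above B, so f_C = 526.1 + 6.5 = 532.6 Hz.

532.6 Hz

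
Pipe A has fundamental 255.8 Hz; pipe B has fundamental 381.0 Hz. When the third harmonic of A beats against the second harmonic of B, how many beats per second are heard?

5.4 Hz

Third harmonic of the first: 3·255.8 = 767.4 Hz.
Second harmonic of the second: 2·381.0 = 762.0 Hz.
f_beat = |767.4 − 762.0| = 5.4 Hz.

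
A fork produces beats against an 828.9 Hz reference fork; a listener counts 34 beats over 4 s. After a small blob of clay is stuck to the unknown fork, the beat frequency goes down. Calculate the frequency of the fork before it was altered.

837.4 Hz

Beat frequency = 34/4 = 8.5 Hz.
|f − 828.9| = 8.5, so the fork was at either 820.4 Hz or 837.4 Hz.
Adding mass to a fork lowers its frequency; the adjustment lowers the fork's frequency.
The beat rate fell, so the adjustment moved the fork toward 828.9 Hz — it must have started above the reference.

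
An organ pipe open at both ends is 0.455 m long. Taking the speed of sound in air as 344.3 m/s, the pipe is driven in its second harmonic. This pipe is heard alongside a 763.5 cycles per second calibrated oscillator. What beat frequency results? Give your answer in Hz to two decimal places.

6.80 Hz

Open pipe: f_n = n·v/(2L) = 2·344.3/(2·0.455) = 756.7033 Hz.
f_beat = |756.7033 − 763.5| = 6.80 Hz.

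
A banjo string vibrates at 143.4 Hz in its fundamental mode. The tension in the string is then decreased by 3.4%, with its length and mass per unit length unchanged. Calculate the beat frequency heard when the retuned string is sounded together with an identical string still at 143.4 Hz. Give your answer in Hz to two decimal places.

2.46 Hz

For a string, f ∝ √T, so the new frequency is 143.4·√0.966 = 140.9411 Hz.
f_beat = |140.9411 − 143.4| = 2.46 Hz.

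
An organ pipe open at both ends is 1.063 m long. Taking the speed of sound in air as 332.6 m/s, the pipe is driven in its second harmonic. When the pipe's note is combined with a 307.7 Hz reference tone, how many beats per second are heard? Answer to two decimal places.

5.19 Hz

Open pipe: f_n = n·v/(2L) = 2·332.6/(2·1.063) = 312.8881 Hz.
f_beat = |312.8881 − 307.7| = 5.19 Hz.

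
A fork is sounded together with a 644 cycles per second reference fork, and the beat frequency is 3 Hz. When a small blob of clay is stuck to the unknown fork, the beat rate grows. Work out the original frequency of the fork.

|f − 644| = 3, so the fork was at either 641 Hz or 647 Hz.
Adding mass to a fork lowers its frequency; the adjustment lowers the fork's frequency.
The beat rate rose, so the adjustment moved the fork further from 644 Hz — it was already below the reference.

641 Hz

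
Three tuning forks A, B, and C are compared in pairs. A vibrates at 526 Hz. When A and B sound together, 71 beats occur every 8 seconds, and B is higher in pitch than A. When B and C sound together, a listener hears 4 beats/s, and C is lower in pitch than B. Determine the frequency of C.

530.875 Hz

A–B: Beat frequency = 71/8 = 8.875 Hz.
B is above A, so f_B = 526 + 8.875 = 534.875 Hz.
C is below B, so f_C = 534.875 − 4 = 530.875 Hz.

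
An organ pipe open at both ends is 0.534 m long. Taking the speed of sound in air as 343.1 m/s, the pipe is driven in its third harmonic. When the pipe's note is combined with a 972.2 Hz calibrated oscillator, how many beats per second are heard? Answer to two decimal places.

Open pipe: f_n = n·v/(2L) = 3·343.1/(2·0.534) = 963.7640 Hz.
f_beat = |963.7640 − 972.2| = 8.44 Hz.

8.44 Hz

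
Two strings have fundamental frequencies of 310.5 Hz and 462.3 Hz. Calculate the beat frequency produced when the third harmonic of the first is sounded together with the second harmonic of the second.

Third harmonic of the first: 3·310.5 = 931.5 Hz.
Second harmonic of the second: 2·462.3 = 924.6 Hz.
f_beat = |931.5 − 924.6| = 6.9 Hz.

6.9 Hz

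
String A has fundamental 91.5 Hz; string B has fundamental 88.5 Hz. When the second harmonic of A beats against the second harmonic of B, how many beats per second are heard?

6.0 Hz

Second harmonic of the first: 2·91.5 = 183.0 Hz.
Second harmonic of the second: 2·88.5 = 177.0 Hz.
f_beat = |183.0 − 177.0| = 6.0 Hz.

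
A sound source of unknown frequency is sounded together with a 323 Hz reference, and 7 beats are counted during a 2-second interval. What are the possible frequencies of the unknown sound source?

319.5 Hz or 326.5 Hz

Beat frequency = 7/2 = 3.5 Hz.
|f − 323| = 3.5, so f = 323 ± 3.5.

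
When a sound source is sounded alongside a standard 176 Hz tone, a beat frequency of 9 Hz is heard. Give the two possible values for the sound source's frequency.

167 Hz or 185 Hz

|f − 176| = 9, so f = 176 ± 9.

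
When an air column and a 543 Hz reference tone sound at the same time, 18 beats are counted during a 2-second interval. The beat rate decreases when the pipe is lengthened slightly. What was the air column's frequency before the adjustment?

Beat frequency = 18/2 = 9 Hz.
|f − 543| = 9, so the air column was at either 534 Hz or 552 Hz.
A longer pipe has a lower fundamental; the adjustment lowers the air column's frequency.
The beat rate fell, so the adjustment moved the air column toward 543 Hz — it must have started above the reference.

552 Hz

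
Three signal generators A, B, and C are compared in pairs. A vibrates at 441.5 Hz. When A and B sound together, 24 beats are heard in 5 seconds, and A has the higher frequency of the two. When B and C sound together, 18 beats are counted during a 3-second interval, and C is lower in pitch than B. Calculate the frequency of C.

A–B: Beat frequency = 24/5 = 4.8 Hz.
B is below A, so f_B = 441.5 − 4.8 = 436.7 Hz.
B–C: Beat frequency = 18/3 = 6 Hz.
C is below B, so f_C = 436.7 − 6 = 430.7 Hz.

430.7 Hz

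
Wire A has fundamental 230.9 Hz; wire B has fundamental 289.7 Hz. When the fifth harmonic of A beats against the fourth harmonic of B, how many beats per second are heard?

4.3 Hz

Fifth harmonic of the first: 5·230.9 = 1154.5 Hz.
Fourth harmonic of the second: 4·289.7 = 1158.8 Hz.
f_beat = |1154.5 − 1158.8| = 4.3 Hz.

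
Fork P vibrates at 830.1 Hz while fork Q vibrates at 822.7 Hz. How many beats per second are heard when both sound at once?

7.4 Hz

The beat frequency equals the magnitude of the frequency difference.
|830.1 − 822.7| = 7.4 Hz.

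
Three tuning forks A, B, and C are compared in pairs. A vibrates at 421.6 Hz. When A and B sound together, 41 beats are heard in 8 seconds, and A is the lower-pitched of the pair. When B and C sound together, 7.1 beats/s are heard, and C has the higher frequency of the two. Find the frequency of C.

433.825 Hz

A–B: Beat frequency = 41/8 = 5.125 Hz.
B is above A, so f_B = 421.6 + 5.125 = 426.725 Hz.
C is above B, so f_C = 426.725 + 7.1 = 433.825 Hz.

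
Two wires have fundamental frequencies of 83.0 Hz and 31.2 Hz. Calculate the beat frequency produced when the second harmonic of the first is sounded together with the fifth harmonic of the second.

Second harmonic of the first: 2·83.0 = 166.0 Hz.
Fifth harmonic of the second: 5·31.2 = 156.0 Hz.
f_beat = |166.0 − 156.0| = 10.0 Hz.

10.0 Hz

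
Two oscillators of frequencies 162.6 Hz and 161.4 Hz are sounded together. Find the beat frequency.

1.2 Hz

The beat frequency equals the magnitude of the frequency difference.
|162.6 − 161.4| = 1.2 Hz.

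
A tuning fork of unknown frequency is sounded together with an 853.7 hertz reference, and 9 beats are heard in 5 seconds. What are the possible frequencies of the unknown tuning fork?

851.9 Hz or 855.5 Hz

Beat frequency = 9/5 = 1.8 Hz.
|f − 853.7| = 1.8, so f = 853.7 ± 1.8.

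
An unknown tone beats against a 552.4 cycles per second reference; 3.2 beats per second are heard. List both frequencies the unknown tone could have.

549.2 Hz or 555.6 Hz

|f − 552.4| = 3.2, so f = 552.4 ± 3.2.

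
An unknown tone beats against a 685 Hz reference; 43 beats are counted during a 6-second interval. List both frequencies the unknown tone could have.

Beat frequency = 43/6 = 7.1667 Hz.
|f − 685| = 7.1667, so f = 685 ± 7.1667.

677.8333 Hz or 692.1667 Hz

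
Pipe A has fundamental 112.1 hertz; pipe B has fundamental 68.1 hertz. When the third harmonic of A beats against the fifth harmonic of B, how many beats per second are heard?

4.2 Hz

Third harmonic of the first: 3·112.1 = 336.3 Hz.
Fifth harmonic of the second: 5·68.1 = 340.5 Hz.
f_beat = |336.3 − 340.5| = 4.2 Hz.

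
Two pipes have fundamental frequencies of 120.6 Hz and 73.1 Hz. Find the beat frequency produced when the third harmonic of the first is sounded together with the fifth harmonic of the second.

Third harmonic of the first: 3·120.6 = 361.8 Hz.
Fifth harmonic of the second: 5·73.1 = 365.5 Hz.
f_beat = |361.8 − 365.5| = 3.7 Hz.

3.7 Hz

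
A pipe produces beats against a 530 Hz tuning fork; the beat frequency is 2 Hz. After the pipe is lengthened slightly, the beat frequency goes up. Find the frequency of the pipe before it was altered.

528 Hz

|f − 530| = 2, so the pipe was at either 528 Hz or 532 Hz.
A longer pipe has a lower fundamental; the adjustment lowers the pipe's frequency.
The beat rate rose, so the adjustment moved the pipe further from 530 Hz — it was already below the reference.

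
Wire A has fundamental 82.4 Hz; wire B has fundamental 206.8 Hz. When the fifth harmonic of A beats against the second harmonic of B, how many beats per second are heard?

Fifth harmonic of the first: 5·82.4 = 412.0 Hz.
Second harmonic of the second: 2·206.8 = 413.6 Hz.
f_beat = |412.0 − 413.6| = 1.6 Hz.

1.6 Hz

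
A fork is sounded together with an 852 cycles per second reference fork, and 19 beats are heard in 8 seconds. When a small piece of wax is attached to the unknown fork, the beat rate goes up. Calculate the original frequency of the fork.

Beat frequency = 19/8 = 2.375 Hz.
|f − 852| = 2.375, so the fork was at either 849.625 Hz or 854.375 Hz.
Loading a fork with wax lowers its frequency; the adjustment lowers the fork's frequency.
The beat rate rose, so the adjustment moved the fork further from 852 Hz — it was already below the reference.

849.625 Hz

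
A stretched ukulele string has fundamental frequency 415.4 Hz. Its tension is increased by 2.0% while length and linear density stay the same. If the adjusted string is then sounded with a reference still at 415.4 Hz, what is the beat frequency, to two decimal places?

For a string, f ∝ √T, so the new frequency is 415.4·√1.020 = 419.5334 Hz.
f_beat = |419.5334 − 415.4| = 4.13 Hz.

4.13 Hz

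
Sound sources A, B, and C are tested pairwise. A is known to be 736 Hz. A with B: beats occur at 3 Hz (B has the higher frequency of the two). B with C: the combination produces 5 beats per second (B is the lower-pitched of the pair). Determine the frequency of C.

B is above A, so f_B = 736 + 3 = 739 Hz.
C is above B, so f_C = 739 + 5 = 744 Hz.

744 Hz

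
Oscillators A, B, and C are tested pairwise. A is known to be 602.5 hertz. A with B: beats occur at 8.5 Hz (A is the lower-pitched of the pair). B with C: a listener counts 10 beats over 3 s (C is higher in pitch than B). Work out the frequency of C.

B is above A, so f_B = 602.5 + 8.5 = 611 Hz.
B–C: Beat frequency = 10/3 = 3.3333 Hz.
C is above B, so f_C = 611 + 3.3333 = 614.3333 Hz.

614.3333 Hz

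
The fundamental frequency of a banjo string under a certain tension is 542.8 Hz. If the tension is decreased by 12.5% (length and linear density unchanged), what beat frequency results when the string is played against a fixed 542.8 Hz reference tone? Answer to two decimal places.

35.06 Hz

For a string, f ∝ √T, so the new frequency is 542.8·√0.875 = 507.7429 Hz.
f_beat = |507.7429 − 542.8| = 35.06 Hz.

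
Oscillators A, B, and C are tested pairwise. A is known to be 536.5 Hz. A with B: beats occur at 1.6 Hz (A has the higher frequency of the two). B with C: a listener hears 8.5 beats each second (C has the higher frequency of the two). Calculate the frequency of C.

B is below A, so f_B = 536.5 − 1.6 = 534.9 Hz.
C is above B, so f_C = 534.9 + 8.5 = 543.4 Hz.

543.4 Hz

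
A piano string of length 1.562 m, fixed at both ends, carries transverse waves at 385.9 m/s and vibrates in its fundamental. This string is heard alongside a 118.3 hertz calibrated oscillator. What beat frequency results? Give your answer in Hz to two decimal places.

5.23 Hz

For a string fixed at both ends, f_n = n·v/(2L) = 1·385.9/(2·1.562) = 123.5275 Hz.
f_beat = |123.5275 − 118.3| = 5.23 Hz.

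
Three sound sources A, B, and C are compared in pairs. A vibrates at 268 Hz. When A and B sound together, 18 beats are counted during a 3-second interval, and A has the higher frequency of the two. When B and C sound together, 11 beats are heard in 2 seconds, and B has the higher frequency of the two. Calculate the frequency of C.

A–B: Beat frequency = 18/3 = 6 Hz.
B is below A, so f_B = 268 − 6 = 262 Hz.
B–C: Beat frequency = 11/2 = 5.5 Hz.
C is below B, so f_C = 262 − 5.5 = 256.5 Hz.

256.5 Hz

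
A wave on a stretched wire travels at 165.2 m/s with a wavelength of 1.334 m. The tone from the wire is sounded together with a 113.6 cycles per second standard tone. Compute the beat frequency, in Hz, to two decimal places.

10.24 Hz

Source frequency f = v/λ = 165.2/1.334 = 123.8381 Hz.
f_beat = |123.8381 − 113.6| = 10.24 Hz.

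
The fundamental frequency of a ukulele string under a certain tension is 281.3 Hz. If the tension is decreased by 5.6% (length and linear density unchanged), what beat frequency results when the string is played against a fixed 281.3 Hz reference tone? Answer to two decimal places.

7.99 Hz

For a string, f ∝ √T, so the new frequency is 281.3·√0.944 = 273.3101 Hz.
f_beat = |273.3101 − 281.3| = 7.99 Hz.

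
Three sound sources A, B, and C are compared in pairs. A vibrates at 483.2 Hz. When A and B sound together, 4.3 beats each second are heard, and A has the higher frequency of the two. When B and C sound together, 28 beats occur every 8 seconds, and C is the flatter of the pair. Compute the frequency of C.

B is below A, so f_B = 483.2 − 4.3 = 478.9 Hz.
B–C: Beat frequency = 28/8 = 3.5 Hz.
C is below B, so f_C = 478.9 − 3.5 = 475.4 Hz.

475.4 Hz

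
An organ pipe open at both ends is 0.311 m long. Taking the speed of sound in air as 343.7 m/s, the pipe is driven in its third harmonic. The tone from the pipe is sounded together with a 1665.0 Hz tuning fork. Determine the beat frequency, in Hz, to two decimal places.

Open pipe: f_n = n·v/(2L) = 3·343.7/(2·0.311) = 1657.7170 Hz.
f_beat = |1657.7170 − 1665.0| = 7.28 Hz.

7.28 Hz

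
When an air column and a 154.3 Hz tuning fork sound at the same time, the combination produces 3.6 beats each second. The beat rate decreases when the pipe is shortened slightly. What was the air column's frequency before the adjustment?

150.7 Hz

|f − 154.3| = 3.6, so the air column was at either 150.7 Hz or 157.9 Hz.
A shorter pipe has a higher fundamental; the adjustment raises the air column's frequency.
The beat rate fell, so the adjustment moved the air column toward 154.3 Hz — it must have started below the reference.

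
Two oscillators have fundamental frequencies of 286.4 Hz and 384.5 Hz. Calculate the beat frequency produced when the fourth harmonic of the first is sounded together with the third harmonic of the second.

7.9 Hz

Fourth harmonic of the first: 4·286.4 = 1145.6 Hz.
Third harmonic of the second: 3·384.5 = 1153.5 Hz.
f_beat = |1145.6 − 1153.5| = 7.9 Hz.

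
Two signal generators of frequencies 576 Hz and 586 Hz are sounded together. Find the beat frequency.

f_beat = |f₁ − f₂|.
|576 − 586| = 10 Hz.

10 Hz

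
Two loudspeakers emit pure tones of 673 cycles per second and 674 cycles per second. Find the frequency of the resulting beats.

f_beat = |f₁ − f₂|.
|673 − 674| = 1 Hz.

1 Hz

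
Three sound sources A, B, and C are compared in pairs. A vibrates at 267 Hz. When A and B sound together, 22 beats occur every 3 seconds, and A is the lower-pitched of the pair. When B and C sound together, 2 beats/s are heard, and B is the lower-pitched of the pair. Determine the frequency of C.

276.3333 Hz

A–B: Beat frequency = 22/3 = 7.3333 Hz.
B is above A, so f_B = 267 + 7.3333 = 274.3333 Hz.
C is above B, so f_C = 274.3333 + 2 = 276.3333 Hz.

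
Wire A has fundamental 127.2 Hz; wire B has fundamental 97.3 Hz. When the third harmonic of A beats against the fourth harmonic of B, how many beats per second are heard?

Third harmonic of the first: 3·127.2 = 381.6 Hz.
Fourth harmonic of the second: 4·97.3 = 389.2 Hz.
f_beat = |381.6 − 389.2| = 7.6 Hz.

7.6 Hz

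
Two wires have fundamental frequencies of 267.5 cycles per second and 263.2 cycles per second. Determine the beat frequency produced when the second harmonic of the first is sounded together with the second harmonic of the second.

8.6 Hz

Second harmonic of the first: 2·267.5 = 535.0 Hz.
Second harmonic of the second: 2·263.2 = 526.4 Hz.
f_beat = |535.0 − 526.4| = 8.6 Hz.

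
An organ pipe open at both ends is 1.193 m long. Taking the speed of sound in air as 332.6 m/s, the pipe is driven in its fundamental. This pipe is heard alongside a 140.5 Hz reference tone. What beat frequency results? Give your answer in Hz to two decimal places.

1.10 Hz

Open pipe: f_n = n·v/(2L) = 1·332.6/(2·1.193) = 139.3965 Hz.
f_beat = |139.3965 − 140.5| = 1.10 Hz.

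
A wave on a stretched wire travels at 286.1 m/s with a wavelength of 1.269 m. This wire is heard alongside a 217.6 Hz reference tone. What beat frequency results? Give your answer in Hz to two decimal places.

7.85 Hz

Source frequency f = v/λ = 286.1/1.269 = 225.4531 Hz.
f_beat = |225.4531 − 217.6| = 7.85 Hz.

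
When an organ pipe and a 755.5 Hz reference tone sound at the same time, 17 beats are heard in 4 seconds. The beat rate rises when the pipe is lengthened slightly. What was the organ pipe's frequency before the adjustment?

751.25 Hz

Beat frequency = 17/4 = 4.25 Hz.
|f − 755.5| = 4.25, so the organ pipe was at either 751.25 Hz or 759.75 Hz.
A longer pipe has a lower fundamental; the adjustment lowers the organ pipe's frequency.
The beat rate rose, so the adjustment moved the organ pipe further from 755.5 Hz — it was already below the reference.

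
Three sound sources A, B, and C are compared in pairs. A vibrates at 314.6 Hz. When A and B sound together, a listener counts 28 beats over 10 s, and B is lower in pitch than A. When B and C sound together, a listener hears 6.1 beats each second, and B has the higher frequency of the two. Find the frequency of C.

A–B: Beat frequency = 28/10 = 2.8 Hz.
B is below A, so f_B = 314.6 − 2.8 = 311.8 Hz.
C is below B, so f_C = 311.8 − 6.1 = 305.7 Hz.

305.7 Hz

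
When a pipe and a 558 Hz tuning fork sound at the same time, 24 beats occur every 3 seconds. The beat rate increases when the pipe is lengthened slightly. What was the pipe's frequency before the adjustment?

550 Hz

Beat frequency = 24/3 = 8 Hz.
|f − 558| = 8, so the pipe was at either 550 Hz or 566 Hz.
A longer pipe has a lower fundamental; the adjustment lowers the pipe's frequency.
The beat rate rose, so the adjustment moved the pipe further from 558 Hz — it was already below the reference.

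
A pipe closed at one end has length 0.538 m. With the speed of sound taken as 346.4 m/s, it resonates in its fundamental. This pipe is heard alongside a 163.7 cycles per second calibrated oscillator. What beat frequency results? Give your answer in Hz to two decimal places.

Closed pipe (odd harmonics): f_n = n·v/(4L) = 1·346.4/(4·0.538) = 160.9665 Hz.
f_beat = |160.9665 − 163.7| = 2.73 Hz.

2.73 Hz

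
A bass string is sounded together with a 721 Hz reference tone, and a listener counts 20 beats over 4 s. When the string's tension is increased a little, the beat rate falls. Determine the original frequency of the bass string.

Beat frequency = 20/4 = 5 Hz.
|f − 721| = 5, so the bass string was at either 716 Hz or 726 Hz.
Higher tension means higher frequency; the adjustment raises the bass string's frequency.
The beat rate fell, so the adjustment moved the bass string toward 721 Hz — it must have started below the reference.

716 Hz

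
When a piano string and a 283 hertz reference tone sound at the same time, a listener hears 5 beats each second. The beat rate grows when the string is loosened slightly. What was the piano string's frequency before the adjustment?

278 Hz

|f − 283| = 5, so the piano string was at either 278 Hz or 288 Hz.
Reducing tension lowers a string's frequency; the adjustment lowers the piano string's frequency.
The beat rate rose, so the adjustment moved the piano string further from 283 Hz — it was already below the reference.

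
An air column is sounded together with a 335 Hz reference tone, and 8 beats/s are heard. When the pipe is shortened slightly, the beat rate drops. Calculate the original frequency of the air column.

327 Hz

|f − 335| = 8, so the air column was at either 327 Hz or 343 Hz.
A shorter pipe has a higher fundamental; the adjustment raises the air column's frequency.
The beat rate fell, so the adjustment moved the air column toward 335 Hz — it must have started below the reference.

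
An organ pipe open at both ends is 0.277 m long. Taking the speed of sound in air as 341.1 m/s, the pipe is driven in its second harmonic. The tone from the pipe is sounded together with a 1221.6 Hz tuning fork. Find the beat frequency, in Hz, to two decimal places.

Open pipe: f_n = n·v/(2L) = 2·341.1/(2·0.277) = 1231.4079 Hz.
f_beat = |1231.4079 − 1221.6| = 9.81 Hz.

9.81 Hz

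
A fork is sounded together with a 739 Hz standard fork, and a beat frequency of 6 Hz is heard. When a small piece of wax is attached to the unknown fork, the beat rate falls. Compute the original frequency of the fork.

|f − 739| = 6, so the fork was at either 733 Hz or 745 Hz.
Loading a fork with wax lowers its frequency; the adjustment lowers the fork's frequency.
The beat rate fell, so the adjustment moved the fork toward 739 Hz — it must have started above the reference.

745 Hz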